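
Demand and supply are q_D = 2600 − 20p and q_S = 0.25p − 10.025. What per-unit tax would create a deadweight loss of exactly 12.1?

9.9

In inverse form: demand p = 130 − 0.05q, supply p = 40.1 + 4q.
Competitive equilibrium: 130 − 0.05q = 40.1 + 4q → q* = 22.1975, p* = 128.8901.
A tax t gives Δq = t/4.05 and wedge t, so DWL = t²/8.1.
t²/8.1 = 12.1 → t² = 98.01 → t = 9.9.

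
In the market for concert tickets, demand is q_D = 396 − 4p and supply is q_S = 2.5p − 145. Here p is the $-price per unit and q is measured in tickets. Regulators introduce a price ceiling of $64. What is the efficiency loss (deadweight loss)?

$751.20

In inverse form: demand p = 99 − 0.25q, supply p = 58 + 0.4q.
Competitive equilibrium: 99 − 0.25q = 58 + 0.4q → q* = 63.0769, p* = 83.2308.
At the ceiling p = 64, quantity supplied = (64 − 58)/0.4 = 15.
Willingness to pay at q' = 15: 99 − 0.25·15 = 95.25.
Δq = 63.0769 − 15 = 48.0769; wedge = 95.25 − 64 = 31.25.
DWL = ½ × 48.0769 × 31.25 = $751.20.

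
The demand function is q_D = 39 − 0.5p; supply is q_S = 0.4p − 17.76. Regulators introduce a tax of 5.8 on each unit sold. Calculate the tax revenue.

In inverse form: demand p = 78 − 2q, supply p = 44.4 + 2.5q.
Competitive equilibrium: 78 − 2q = 44.4 + 2.5q → q* = 7.4667, p* = 63.0667.
With the tax, the buyer price exceeds the seller price by 5.8: (78 − 2q) − (44.4 + 2.5q) = 5.8 → q' = 6.1778.
Tax revenue = 5.8 × 6.1778 = 35.83.

35.83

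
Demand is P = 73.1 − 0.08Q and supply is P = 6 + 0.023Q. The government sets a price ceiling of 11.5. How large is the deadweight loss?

Competitive equilibrium: 73.1 − 0.08Q = 6 + 0.023Q → Q* = 651.45631, P* = 20.9835.
At the ceiling P = 11.5, quantity supplied = (11.5 − 6)/0.023 = 239.13043.
Willingness to pay at Q' = 239.13043: 73.1 − 0.08·239.13043 = 53.96957.
ΔQ = 651.45631 − 239.13043 = 412.32588; wedge = 53.96957 − 11.5 = 42.46957.
Deadweight loss = ½ × 412.32588 × 42.46957 = 8755.65.

8755.65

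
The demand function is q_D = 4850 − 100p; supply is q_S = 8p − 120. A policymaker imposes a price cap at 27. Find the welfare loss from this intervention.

In inverse form: demand p = 48.5 − 0.01q, supply p = 15 + 0.125q.
Competitive equilibrium: 48.5 − 0.01q = 15 + 0.125q → q* = 248.1481, p* = 46.0185.
At the ceiling p = 27, quantity supplied = (27 − 15)/0.125 = 96.
Willingness to pay at q' = 96: 48.5 − 0.01·96 = 47.54.
Δq = 248.1481 − 96 = 152.1481; wedge = 47.54 − 27 = 20.54.
Deadweight loss = ½ × 152.1481 × 20.54 = 1562.56.

1562.56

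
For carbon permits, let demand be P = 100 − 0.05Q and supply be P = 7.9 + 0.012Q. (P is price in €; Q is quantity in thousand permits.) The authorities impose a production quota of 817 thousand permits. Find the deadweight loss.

Competitive equilibrium: 100 − 0.05Q = 7.9 + 0.012Q → Q* = 1485.4839, P* = 25.7258.
At Q = 817: demand price = 100 − 0.05·817 = 59.15; supply price = 7.9 + 0.012·817 = 17.704.
ΔQ = 1485.4839 − 817 = 668.4839; wedge = 59.15 − 17.704 = 41.446.
DWL = ½ × 668.4839 × 41.446 = €13852.99 thousand.

€13852.99 thousand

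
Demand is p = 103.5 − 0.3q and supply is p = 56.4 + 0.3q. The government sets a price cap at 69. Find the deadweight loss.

399.675

Competitive equilibrium: 103.5 − 0.3q = 56.4 + 0.3q → q* = 78.5, p* = 79.95.
At the ceiling p = 69, quantity supplied = (69 − 56.4)/0.3 = 42.
Willingness to pay at q' = 42: 103.5 − 0.3·42 = 90.9.
Δq = 78.5 − 42 = 36.5; wedge = 90.9 − 69 = 21.9.
Welfare loss = ½ × 36.5 × 21.9 = 399.675.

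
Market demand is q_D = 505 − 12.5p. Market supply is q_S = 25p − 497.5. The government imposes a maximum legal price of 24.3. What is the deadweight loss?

In inverse form: demand p = 40.4 − 0.08q, supply p = 19.9 + 0.04q.
Competitive equilibrium: 40.4 − 0.08q = 19.9 + 0.04q → q* = 170.8333, p* = 26.7333.
At the ceiling p = 24.3, quantity supplied = (24.3 − 19.9)/0.04 = 110.
Willingness to pay at q' = 110: 40.4 − 0.08·110 = 31.6.
Δq = 170.8333 − 110 = 60.8333; wedge = 31.6 − 24.3 = 7.3.
Welfare loss = ½ × 60.8333 × 7.3 = 222.04.

222.04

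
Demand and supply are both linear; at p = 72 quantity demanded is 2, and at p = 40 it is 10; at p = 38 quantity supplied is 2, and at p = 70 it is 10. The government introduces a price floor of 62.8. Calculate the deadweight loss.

15.21

Demand slope = (40 − 72)/(10 − 2) = −4, so p = 80 − 4q.
Supply slope = (70 − 38)/(10 − 2) = 4, so p = 30 + 4q.
Competitive equilibrium: 80 − 4q = 30 + 4q → q* = 6.25, p* = 55.
At the floor p = 62.8, quantity demanded = (80 − 62.8)/4 = 4.3.
Sellers' marginal cost at q' = 4.3: 30 + 4·4.3 = 47.2.
Δq = 6.25 − 4.3 = 1.95; wedge = 62.8 − 47.2 = 15.6.
Welfare loss = ½ × 1.95 × 15.6 = 15.21.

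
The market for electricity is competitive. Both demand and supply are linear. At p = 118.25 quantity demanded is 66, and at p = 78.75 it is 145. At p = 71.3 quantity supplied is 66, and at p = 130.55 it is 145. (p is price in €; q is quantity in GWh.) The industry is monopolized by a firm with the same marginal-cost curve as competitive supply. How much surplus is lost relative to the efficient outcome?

Demand slope = (78.75 − 118.25)/(145 − 66) = −0.5, so p = 151.25 − 0.5q.
Supply slope = (130.55 − 71.3)/(145 − 66) = 0.75, so p = 21.8 + 0.75q.
Competitive equilibrium: 151.25 − 0.5q = 21.8 + 0.75q → q* = 103.56, p* = 99.47.
Marginal revenue: MR = 151.25 − q. Set MR = MC: 151.25 − q = 21.8 + 0.75q → q_m = 73.9714.
Price p_m = 151.25 − 0.5·73.9714 = 114.2643; MC(q_m) = 21.8 + 0.75·73.9714 = 77.2786.
Competitive q* = 103.56, so Δq = 29.5886; wedge = 114.2643 − 77.2786 = 36.9857.
Deadweight loss = ½ × 29.5886 × 36.9857 = €547.18.

€547.18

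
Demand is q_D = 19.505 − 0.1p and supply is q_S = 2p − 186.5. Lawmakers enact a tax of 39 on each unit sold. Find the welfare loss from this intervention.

In inverse form: demand p = 195.05 − 10q, supply p = 93.25 + 0.5q.
Competitive equilibrium: 195.05 − 10q = 93.25 + 0.5q → q* = 9.6952, p* = 98.0976.
With the tax, the buyer price exceeds the seller price by 39: (195.05 − 10q) − (93.25 + 0.5q) = 39 → q' = 5.981.
Δq = 9.6952 − 5.981 = 3.7142; the wedge equals the tax, 39.
DWL = ½ × 3.7142 × 39 = 72.43.

72.43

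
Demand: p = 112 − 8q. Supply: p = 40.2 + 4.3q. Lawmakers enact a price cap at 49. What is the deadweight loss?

88.38

Competitive equilibrium: 112 − 8q = 40.2 + 4.3q → q* = 5.8374, p* = 65.3008.
At the ceiling p = 49, quantity supplied = (49 − 40.2)/4.3 = 2.0465.
Willingness to pay at q' = 2.0465: 112 − 8·2.0465 = 95.628.
Δq = 5.8374 − 2.0465 = 3.7909; wedge = 95.628 − 49 = 46.628.
Deadweight loss = ½ × 3.7909 × 46.628 = 88.38.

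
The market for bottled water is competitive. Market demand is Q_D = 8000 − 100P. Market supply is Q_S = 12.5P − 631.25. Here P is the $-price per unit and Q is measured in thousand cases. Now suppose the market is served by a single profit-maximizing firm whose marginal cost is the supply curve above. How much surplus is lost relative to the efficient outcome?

$48.35 thousand

In inverse form: demand P = 80 − 0.01Q, supply P = 50.5 + 0.08Q.
Competitive equilibrium: 80 − 0.01Q = 50.5 + 0.08Q → Q* = 327.7778, P* = 76.7222.
Marginal revenue: MR = 80 − 0.02Q. Set MR = MC: 80 − 0.02Q = 50.5 + 0.08Q → Q_m = 295.
Price P_m = 80 − 0.01·295 = 77.05; MC(Q_m) = 50.5 + 0.08·295 = 74.1.
Competitive Q* = 327.7778, so ΔQ = 32.7778; wedge = 77.05 − 74.1 = 2.95.
Welfare loss = ½ × 32.7778 × 2.95 = $48.35 thousand.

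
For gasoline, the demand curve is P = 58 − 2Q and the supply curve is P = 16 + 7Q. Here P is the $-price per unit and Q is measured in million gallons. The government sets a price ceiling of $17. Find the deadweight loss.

$92.09 million

Competitive equilibrium: 58 − 2Q = 16 + 7Q → Q* = 4.6667, P* = 48.6667.
At the ceiling P = 17, quantity supplied = (17 − 16)/7 = 0.1429.
Willingness to pay at Q' = 0.1429: 58 − 2·0.1429 = 57.7142.
ΔQ = 4.6667 − 0.1429 = 4.5238; wedge = 57.7142 − 17 = 40.7142.
The triangle = ½ × 4.5238 × 40.7142 = $92.09 million.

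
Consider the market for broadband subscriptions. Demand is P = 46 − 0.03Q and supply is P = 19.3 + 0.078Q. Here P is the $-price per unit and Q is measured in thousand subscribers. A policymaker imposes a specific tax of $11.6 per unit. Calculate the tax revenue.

$1621.85 thousand

Competitive equilibrium: 46 − 0.03Q = 19.3 + 0.078Q → Q* = 247.2222, P* = 38.5833.
With the tax, the buyer price exceeds the seller price by 11.6: (46 − 0.03Q) − (19.3 + 0.078Q) = 11.6 → Q' = 139.8148.
Tax revenue = 11.6 × 139.8148 = $1621.85 thousand.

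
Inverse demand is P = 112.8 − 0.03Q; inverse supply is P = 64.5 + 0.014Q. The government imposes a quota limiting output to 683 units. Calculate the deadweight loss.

Competitive equilibrium: 112.8 − 0.03Q = 64.5 + 0.014Q → Q* = 1097.7273, P* = 79.8682.
At Q = 683: demand price = 112.8 − 0.03·683 = 92.31; supply price = 64.5 + 0.014·683 = 74.062.
ΔQ = 1097.7273 − 683 = 414.7273; wedge = 92.31 − 74.062 = 18.248.
DWL = ½ × 414.7273 × 18.248 = 3783.97.

3783.97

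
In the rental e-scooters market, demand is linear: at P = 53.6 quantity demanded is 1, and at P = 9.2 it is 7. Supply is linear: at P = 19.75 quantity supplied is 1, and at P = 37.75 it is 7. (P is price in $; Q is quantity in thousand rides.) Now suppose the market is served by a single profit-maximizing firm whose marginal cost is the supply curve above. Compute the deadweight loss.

Demand slope = (9.2 − 53.6)/(7 − 1) = −7.4, so P = 61 − 7.4Q.
Supply slope = (37.75 − 19.75)/(7 − 1) = 3, so P = 16.75 + 3Q.
Competitive equilibrium: 61 − 7.4Q = 16.75 + 3Q → Q* = 4.2548, P* = 29.5144.
Marginal revenue: MR = 61 − 14.8Q. Set MR = MC: 61 − 14.8Q = 16.75 + 3Q → Q_m = 2.486.
Price P_m = 61 − 7.4·2.486 = 42.6036; MC(Q_m) = 16.75 + 3·2.486 = 24.208.
Competitive Q* = 4.2548, so ΔQ = 1.7688; wedge = 42.6036 − 24.208 = 18.3956.
Welfare loss = ½ × 1.7688 × 18.3956 = $16.27 thousand.

$16.27 thousand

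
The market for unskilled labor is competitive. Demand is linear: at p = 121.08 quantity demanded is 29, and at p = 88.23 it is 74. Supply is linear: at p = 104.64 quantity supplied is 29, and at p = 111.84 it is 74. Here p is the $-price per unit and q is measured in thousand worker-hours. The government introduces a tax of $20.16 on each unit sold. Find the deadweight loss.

Demand slope = (88.23 − 121.08)/(74 − 29) = −0.73, so p = 142.25 − 0.73q.
Supply slope = (111.84 − 104.64)/(74 − 29) = 0.16, so p = 100 + 0.16q.
Competitive equilibrium: 142.25 − 0.73q = 100 + 0.16q → q* = 47.4719, p* = 107.5955.
With the tax, the buyer price exceeds the seller price by 20.16: (142.25 − 0.73q) − (100 + 0.16q) = 20.16 → q' = 24.8202.
Δq = 47.4719 − 24.8202 = 22.6517; the wedge equals the tax, 20.16.
The triangle = ½ × 22.6517 × 20.16 = $228.33 thousand.

$228.33 thousand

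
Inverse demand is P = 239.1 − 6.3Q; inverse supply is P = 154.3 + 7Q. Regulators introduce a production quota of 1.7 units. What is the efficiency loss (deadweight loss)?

Competitive equilibrium: 239.1 − 6.3Q = 154.3 + 7Q → Q* = 6.3759, P* = 198.9316.
At Q = 1.7: demand price = 239.1 − 6.3·1.7 = 228.39; supply price = 154.3 + 7·1.7 = 166.2.
ΔQ = 6.3759 − 1.7 = 4.6759; wedge = 228.39 − 166.2 = 62.19.
The triangle = ½ × 4.6759 × 62.19 = 145.40.

145.40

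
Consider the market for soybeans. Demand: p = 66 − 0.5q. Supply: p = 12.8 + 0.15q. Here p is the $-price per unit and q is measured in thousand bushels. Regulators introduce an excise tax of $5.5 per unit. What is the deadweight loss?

$23.27 thousand

Competitive equilibrium: 66 − 0.5q = 12.8 + 0.15q → q* = 81.8462, p* = 25.0769.
With the tax, the buyer price exceeds the seller price by 5.5: (66 − 0.5q) − (12.8 + 0.15q) = 5.5 → q' = 73.3846.
Δq = 81.8462 − 73.3846 = 8.4616; the wedge equals the tax, 5.5.
The triangle = ½ × 8.4616 × 5.5 = $23.27 thousand.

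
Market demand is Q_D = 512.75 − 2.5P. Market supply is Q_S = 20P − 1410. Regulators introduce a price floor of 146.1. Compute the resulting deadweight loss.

5171.83

In inverse form: demand P = 205.1 − 0.4Q, supply P = 70.5 + 0.05Q.
Competitive equilibrium: 205.1 − 0.4Q = 70.5 + 0.05Q → Q* = 299.1111, P* = 85.4556.
At the floor P = 146.1, quantity demanded = (205.1 − 146.1)/0.4 = 147.5.
Sellers' marginal cost at Q' = 147.5: 70.5 + 0.05·147.5 = 77.875.
ΔQ = 299.1111 − 147.5 = 151.6111; wedge = 146.1 − 77.875 = 68.225.
DWL = ½ × 151.6111 × 68.225 = 5171.83.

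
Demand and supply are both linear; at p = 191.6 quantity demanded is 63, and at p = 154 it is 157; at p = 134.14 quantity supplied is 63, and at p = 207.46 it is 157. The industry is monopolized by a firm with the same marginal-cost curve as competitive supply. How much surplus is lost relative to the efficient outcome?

Demand slope = (154 − 191.6)/(157 − 63) = −0.4, so p = 216.8 − 0.4q.
Supply slope = (207.46 − 134.14)/(157 − 63) = 0.78, so p = 85 + 0.78q.
Competitive equilibrium: 216.8 − 0.4q = 85 + 0.78q → q* = 111.6949, p* = 172.122.
Marginal revenue: MR = 216.8 − 0.8q. Set MR = MC: 216.8 − 0.8q = 85 + 0.78q → q_m = 83.4177.
Price p_m = 216.8 − 0.4·83.4177 = 183.4329; MC(q_m) = 85 + 0.78·83.4177 = 150.0658.
Competitive q* = 111.6949, so Δq = 28.2772; wedge = 183.4329 − 150.0658 = 33.3671.
The triangle = ½ × 28.2772 × 33.3671 = 471.76.

471.76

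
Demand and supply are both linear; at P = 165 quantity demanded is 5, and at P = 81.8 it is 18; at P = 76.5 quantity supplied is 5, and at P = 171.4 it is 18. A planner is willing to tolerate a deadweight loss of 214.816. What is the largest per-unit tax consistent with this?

76.72

Demand slope = (81.8 − 165)/(18 − 5) = −6.4, so P = 197 − 6.4Q.
Supply slope = (171.4 − 76.5)/(18 − 5) = 7.3, so P = 40 + 7.3Q.
Competitive equilibrium: 197 − 6.4Q = 40 + 7.3Q → Q* = 11.4599, P* = 123.6569.
A tax t gives ΔQ = t/13.7 and wedge t, so DWL = t²/27.4.
t²/27.4 = 214.816 → t² = 5885.9584 → t = 76.72.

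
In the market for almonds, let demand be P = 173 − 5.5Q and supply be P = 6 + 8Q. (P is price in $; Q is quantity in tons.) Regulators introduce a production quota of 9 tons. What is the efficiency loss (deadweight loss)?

Competitive equilibrium: 173 − 5.5Q = 6 + 8Q → Q* = 12.3704, P* = 104.963.
At Q = 9: demand price = 173 − 5.5·9 = 123.5; supply price = 6 + 8·9 = 78.
ΔQ = 12.3704 − 9 = 3.3704; wedge = 123.5 − 78 = 45.5.
The triangle = ½ × 3.3704 × 45.5 = $76.68.

$76.68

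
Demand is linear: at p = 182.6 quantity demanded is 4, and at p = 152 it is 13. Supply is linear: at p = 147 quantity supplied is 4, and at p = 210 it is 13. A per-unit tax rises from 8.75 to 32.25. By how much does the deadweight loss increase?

46.32

Demand slope = (152 − 182.6)/(13 − 4) = −3.4, so p = 196.2 − 3.4q.
Supply slope = (210 − 147)/(13 − 4) = 7, so p = 119 + 7q.
Competitive equilibrium: 196.2 − 3.4q = 119 + 7q → q* = 7.4231, p* = 170.9615.
For a per-unit tax t: Δq = t/10.4, so DWL = ½·t·(t/10.4) = t²/20.8.
At t = 8.75: DWL = 3.681. At t = 32.25: DWL = 50.003.
Increase = 50.003 − 3.681 = 46.32.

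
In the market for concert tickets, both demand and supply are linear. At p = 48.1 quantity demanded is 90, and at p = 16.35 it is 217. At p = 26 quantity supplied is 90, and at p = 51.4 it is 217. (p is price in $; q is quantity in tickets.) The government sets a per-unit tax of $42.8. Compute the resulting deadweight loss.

Demand slope = (16.35 − 48.1)/(217 − 90) = −0.25, so p = 70.6 − 0.25q.
Supply slope = (51.4 − 26)/(217 − 90) = 0.2, so p = 8 + 0.2q.
Competitive equilibrium: 70.6 − 0.25q = 8 + 0.2q → q* = 139.1111, p* = 35.8222.
With the tax, the buyer price exceeds the seller price by 42.8: (70.6 − 0.25q) − (8 + 0.2q) = 42.8 → q' = 44.
Δq = 139.1111 − 44 = 95.1111; the wedge equals the tax, 42.8.
DWL = ½ × 95.1111 × 42.8 = $2035.38.

$2035.38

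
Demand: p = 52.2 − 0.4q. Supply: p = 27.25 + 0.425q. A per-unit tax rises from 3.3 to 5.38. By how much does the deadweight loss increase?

10.94

Competitive equilibrium: 52.2 − 0.4q = 27.25 + 0.425q → q* = 30.2424, p* = 40.103.
For a per-unit tax t: Δq = t/0.825, so DWL = ½·t·(t/0.825) = t²/1.65.
At t = 3.3: DWL = 6.6. At t = 5.38: DWL = 17.542.
Increase = 17.542 − 6.6 = 10.94.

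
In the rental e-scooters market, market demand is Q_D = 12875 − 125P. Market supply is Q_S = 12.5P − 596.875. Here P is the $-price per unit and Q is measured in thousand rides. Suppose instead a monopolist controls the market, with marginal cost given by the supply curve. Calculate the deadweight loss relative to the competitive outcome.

$120.45 thousand

In inverse form: demand P = 103 − 0.008Q, supply P = 47.75 + 0.08Q.
Competitive equilibrium: 103 − 0.008Q = 47.75 + 0.08Q → Q* = 627.84091, P* = 97.97727.
Marginal revenue: MR = 103 − 0.016Q. Set MR = MC: 103 − 0.016Q = 47.75 + 0.08Q → Q_m = 575.52083.
Price P_m = 103 − 0.008·575.52083 = 98.39583; MC(Q_m) = 47.75 + 0.08·575.52083 = 93.79167.
Competitive Q* = 627.84091, so ΔQ = 52.32008; wedge = 98.39583 − 93.79167 = 4.60416.
The triangle = ½ × 52.32008 × 4.60416 = $120.45 thousand.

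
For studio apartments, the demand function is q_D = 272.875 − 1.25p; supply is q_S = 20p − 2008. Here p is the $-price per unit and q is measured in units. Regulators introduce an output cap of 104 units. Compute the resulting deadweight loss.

In inverse form: demand p = 218.3 − 0.8q, supply p = 100.4 + 0.05q.
Competitive equilibrium: 218.3 − 0.8q = 100.4 + 0.05q → q* = 138.7059, p* = 107.3353.
At q = 104: demand price = 218.3 − 0.8·104 = 135.1; supply price = 100.4 + 0.05·104 = 105.6.
Δq = 138.7059 − 104 = 34.7059; wedge = 135.1 − 105.6 = 29.5.
Deadweight loss = ½ × 34.7059 × 29.5 = $511.91.

$511.91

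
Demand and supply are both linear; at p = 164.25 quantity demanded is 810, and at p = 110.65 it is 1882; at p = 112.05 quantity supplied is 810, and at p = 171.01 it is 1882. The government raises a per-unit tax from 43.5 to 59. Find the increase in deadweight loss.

Demand slope = (110.65 − 164.25)/(1882 − 810) = −0.05, so p = 204.75 − 0.05q.
Supply slope = (171.01 − 112.05)/(1882 − 810) = 0.055, so p = 67.5 + 0.055q.
Competitive equilibrium: 204.75 − 0.05q = 67.5 + 0.055q → q* = 1307.1429, p* = 139.3929.
For a per-unit tax t: Δq = t/0.105, so DWL = ½·t·(t/0.105) = t²/0.21.
At t = 43.5: DWL = 9010.714. At t = 59: DWL = 16576.19.
Increase = 16576.19 − 9010.714 = 7565.48.

7565.48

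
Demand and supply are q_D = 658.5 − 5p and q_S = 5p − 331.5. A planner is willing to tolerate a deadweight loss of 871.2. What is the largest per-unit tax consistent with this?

26.4

In inverse form: demand p = 131.7 − 0.2q, supply p = 66.3 + 0.2q.
Competitive equilibrium: 131.7 − 0.2q = 66.3 + 0.2q → q* = 163.5, p* = 99.
A tax t gives Δq = t/0.4 and wedge t, so DWL = t²/0.8.
t²/0.8 = 871.2 → t² = 696.96 → t = 26.4.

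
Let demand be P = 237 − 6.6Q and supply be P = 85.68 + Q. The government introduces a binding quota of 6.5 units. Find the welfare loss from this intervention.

683.40

Competitive equilibrium: 237 − 6.6Q = 85.68 + Q → Q* = 19.9105, P* = 105.5905.
At Q = 6.5: demand price = 237 − 6.6·6.5 = 194.1; supply price = 85.68 + 1·6.5 = 92.18.
ΔQ = 19.9105 − 6.5 = 13.4105; wedge = 194.1 − 92.18 = 101.92.
Deadweight loss = ½ × 13.4105 × 101.92 = 683.40.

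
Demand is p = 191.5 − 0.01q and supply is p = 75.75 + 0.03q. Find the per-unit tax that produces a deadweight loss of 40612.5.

57

Competitive equilibrium: 191.5 − 0.01q = 75.75 + 0.03q → q* = 2893.75, p* = 162.5625.
A tax t gives Δq = t/0.04 and wedge t, so DWL = t²/0.08.
t²/0.08 = 40612.5 → t² = 3249 → t = 57.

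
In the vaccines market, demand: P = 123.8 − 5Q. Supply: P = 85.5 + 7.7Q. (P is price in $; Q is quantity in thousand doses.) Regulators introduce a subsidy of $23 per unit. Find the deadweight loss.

$20.83 thousand

Competitive equilibrium: 123.8 − 5Q = 85.5 + 7.7Q → Q* = 3.0157, P* = 108.7213.
The subsidy lowers effective supply by 23: P = 62.5 + 7.7Q.
New quantity: 123.8 − 5Q = 62.5 + 7.7Q → Q' = 4.8268.
Overproduction ΔQ = 4.8268 − 3.0157 = 1.8111; wedge = subsidy = 23.
DWL = ½ × 1.8111 × 23 = $20.83 thousand.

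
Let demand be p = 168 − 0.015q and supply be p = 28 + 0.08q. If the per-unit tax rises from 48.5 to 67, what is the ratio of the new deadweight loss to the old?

Competitive equilibrium: 168 − 0.015q = 28 + 0.08q → q* = 1473.6842, p* = 145.8947.
For a per-unit tax t: Δq = t/0.095, so DWL = ½·t·(t/0.095) = t²/0.19.
At t = 48.5: DWL = 12380.263. At t = 67: DWL = 23626.316.
Ratio = (67/48.5)² = 1.908.

1.908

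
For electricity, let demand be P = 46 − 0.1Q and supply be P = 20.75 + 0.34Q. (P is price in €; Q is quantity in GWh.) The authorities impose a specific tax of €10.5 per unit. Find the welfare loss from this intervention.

Competitive equilibrium: 46 − 0.1Q = 20.75 + 0.34Q → Q* = 57.3864, P* = 40.2614.
With the tax, the buyer price exceeds the seller price by 10.5: (46 − 0.1Q) − (20.75 + 0.34Q) = 10.5 → Q' = 33.5227.
ΔQ = 57.3864 − 33.5227 = 23.8637; the wedge equals the tax, 10.5.
Deadweight loss = ½ × 23.8637 × 10.5 = €125.28.

€125.28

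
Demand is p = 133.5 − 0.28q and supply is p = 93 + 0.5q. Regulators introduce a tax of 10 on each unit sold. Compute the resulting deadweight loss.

Competitive equilibrium: 133.5 − 0.28q = 93 + 0.5q → q* = 51.9231, p* = 118.9615.
With the tax, the buyer price exceeds the seller price by 10: (133.5 − 0.28q) − (93 + 0.5q) = 10 → q' = 39.1026.
Δq = 51.9231 − 39.1026 = 12.8205; the wedge equals the tax, 10.
DWL = ½ × 12.8205 × 10 = 64.10.

64.10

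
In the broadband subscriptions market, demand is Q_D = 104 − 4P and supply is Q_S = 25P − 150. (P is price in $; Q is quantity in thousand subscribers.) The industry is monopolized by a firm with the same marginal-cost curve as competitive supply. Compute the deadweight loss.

In inverse form: demand P = 26 − 0.25Q, supply P = 6 + 0.04Q.
Competitive equilibrium: 26 − 0.25Q = 6 + 0.04Q → Q* = 68.9655, P* = 8.7586.
Marginal revenue: MR = 26 − 0.5Q. Set MR = MC: 26 − 0.5Q = 6 + 0.04Q → Q_m = 37.037.
Price P_m = 26 − 0.25·37.037 = 16.7408; MC(Q_m) = 6 + 0.04·37.037 = 7.4815.
Competitive Q* = 68.9655, so ΔQ = 31.9285; wedge = 16.7408 − 7.4815 = 9.2593.
DWL = ½ × 31.9285 × 9.2593 = $147.82 thousand.

$147.82 thousand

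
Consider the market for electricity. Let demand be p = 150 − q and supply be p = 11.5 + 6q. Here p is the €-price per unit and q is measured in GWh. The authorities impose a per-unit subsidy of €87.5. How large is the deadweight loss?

Competitive equilibrium: 150 − q = 11.5 + 6q → q* = 19.7857, p* = 130.2143.
The subsidy lowers effective supply by 87.5: p = 6q − 76.
New quantity: 150 − q = 6q − 76 → q' = 32.2857.
Overproduction Δq = 32.2857 − 19.7857 = 12.5; wedge = subsidy = 87.5.
The triangle = ½ × 12.5 × 87.5 = €546.875.

€546.875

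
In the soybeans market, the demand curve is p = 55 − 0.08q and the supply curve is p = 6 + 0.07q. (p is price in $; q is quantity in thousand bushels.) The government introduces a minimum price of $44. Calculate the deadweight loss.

Competitive equilibrium: 55 − 0.08q = 6 + 0.07q → q* = 326.6667, p* = 28.8667.
At the floor p = 44, quantity demanded = (55 − 44)/0.08 = 137.5.
Sellers' marginal cost at q' = 137.5: 6 + 0.07·137.5 = 15.625.
Δq = 326.6667 − 137.5 = 189.1667; wedge = 44 − 15.625 = 28.375.
Deadweight loss = ½ × 189.1667 × 28.375 = $2683.80 thousand.

$2683.80 thousand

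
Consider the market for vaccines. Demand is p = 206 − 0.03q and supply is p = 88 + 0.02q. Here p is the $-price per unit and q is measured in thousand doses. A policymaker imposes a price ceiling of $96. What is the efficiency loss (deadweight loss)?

$96040 thousand

Competitive equilibrium: 206 − 0.03q = 88 + 0.02q → q* = 2360, p* = 135.2.
At the ceiling p = 96, quantity supplied = (96 − 88)/0.02 = 400.
Willingness to pay at q' = 400: 206 − 0.03·400 = 194.
Δq = 2360 − 400 = 1960; wedge = 194 − 96 = 98.
Deadweight loss = ½ × 1960 × 98 = $96040 thousand.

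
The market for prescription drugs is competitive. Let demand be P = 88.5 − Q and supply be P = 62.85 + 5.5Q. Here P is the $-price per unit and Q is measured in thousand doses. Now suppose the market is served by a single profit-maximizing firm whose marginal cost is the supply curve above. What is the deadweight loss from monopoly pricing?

Competitive equilibrium: 88.5 − Q = 62.85 + 5.5Q → Q* = 3.9462, P* = 84.5538.
Marginal revenue: MR = 88.5 − 2Q. Set MR = MC: 88.5 − 2Q = 62.85 + 5.5Q → Q_m = 3.42.
Price P_m = 88.5 − 1·3.42 = 85.08; MC(Q_m) = 62.85 + 5.5·3.42 = 81.66.
Competitive Q* = 3.9462, so ΔQ = 0.5262; wedge = 85.08 − 81.66 = 3.42.
DWL = ½ × 0.5262 × 3.42 = $0.90 thousand.

$0.90 thousand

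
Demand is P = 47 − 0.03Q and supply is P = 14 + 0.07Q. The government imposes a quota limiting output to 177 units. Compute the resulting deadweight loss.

Competitive equilibrium: 47 − 0.03Q = 14 + 0.07Q → Q* = 330, P* = 37.1.
At Q = 177: demand price = 47 − 0.03·177 = 41.69; supply price = 14 + 0.07·177 = 26.39.
ΔQ = 330 − 177 = 153; wedge = 41.69 − 26.39 = 15.3.
DWL = ½ × 153 × 15.3 = 1170.45.

1170.45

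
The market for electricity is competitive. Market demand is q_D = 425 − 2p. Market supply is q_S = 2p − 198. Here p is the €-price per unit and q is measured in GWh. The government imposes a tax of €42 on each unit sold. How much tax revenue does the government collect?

€3003

In inverse form: demand p = 212.5 − 0.5q, supply p = 99 + 0.5q.
Competitive equilibrium: 212.5 − 0.5q = 99 + 0.5q → q* = 113.5, p* = 155.75.
With the tax, the buyer price exceeds the seller price by 42: (212.5 − 0.5q) − (99 + 0.5q) = 42 → q' = 71.5.
Tax revenue = 42 × 71.5 = €3003.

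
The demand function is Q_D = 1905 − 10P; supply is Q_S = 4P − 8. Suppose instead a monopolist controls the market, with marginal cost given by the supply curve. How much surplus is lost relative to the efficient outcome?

In inverse form: demand P = 190.5 − 0.1Q, supply P = 2 + 0.25Q.
Competitive equilibrium: 190.5 − 0.1Q = 2 + 0.25Q → Q* = 538.5714, P* = 136.6429.
Marginal revenue: MR = 190.5 − 0.2Q. Set MR = MC: 190.5 − 0.2Q = 2 + 0.25Q → Q_m = 418.8889.
Price P_m = 190.5 − 0.1·418.8889 = 148.6111; MC(Q_m) = 2 + 0.25·418.8889 = 106.7222.
Competitive Q* = 538.5714, so ΔQ = 119.6825; wedge = 148.6111 − 106.7222 = 41.8889.
The triangle = ½ × 119.6825 × 41.8889 = 2506.68.

2506.68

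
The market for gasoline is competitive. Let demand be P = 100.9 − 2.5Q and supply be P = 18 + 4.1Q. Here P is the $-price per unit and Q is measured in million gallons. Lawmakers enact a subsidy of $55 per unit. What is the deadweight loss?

Competitive equilibrium: 100.9 − 2.5Q = 18 + 4.1Q → Q* = 12.5606, P* = 69.4985.
The subsidy lowers effective supply by 55: P = 4.1Q − 37.
New quantity: 100.9 − 2.5Q = 4.1Q − 37 → Q' = 20.8939.
Overproduction ΔQ = 20.8939 − 12.5606 = 8.3333; wedge = subsidy = 55.
Deadweight loss = ½ × 8.3333 × 55 = $229.17 million.

$229.17 million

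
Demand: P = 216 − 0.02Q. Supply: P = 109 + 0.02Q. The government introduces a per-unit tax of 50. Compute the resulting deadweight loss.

Competitive equilibrium: 216 − 0.02Q = 109 + 0.02Q → Q* = 2675, P* = 162.5.
With the tax, the buyer price exceeds the seller price by 50: (216 − 0.02Q) − (109 + 0.02Q) = 50 → Q' = 1425.
ΔQ = 2675 − 1425 = 1250; the wedge equals the tax, 50.
Welfare loss = ½ × 1250 × 50 = 31250.

31250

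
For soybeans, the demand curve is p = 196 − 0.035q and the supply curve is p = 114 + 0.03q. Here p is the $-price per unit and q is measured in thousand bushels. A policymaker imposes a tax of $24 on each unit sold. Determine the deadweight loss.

$4430.77 thousand

Competitive equilibrium: 196 − 0.035q = 114 + 0.03q → q* = 1261.5385, p* = 151.8462.
With the tax, the buyer price exceeds the seller price by 24: (196 − 0.035q) − (114 + 0.03q) = 24 → q' = 892.3077.
Δq = 1261.5385 − 892.3077 = 369.2308; the wedge equals the tax, 24.
The triangle = ½ × 369.2308 × 24 = $4430.77 thousand.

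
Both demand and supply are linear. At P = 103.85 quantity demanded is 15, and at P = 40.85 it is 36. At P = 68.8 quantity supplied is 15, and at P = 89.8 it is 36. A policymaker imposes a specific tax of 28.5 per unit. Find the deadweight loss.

101.53

Demand slope = (40.85 − 103.85)/(36 − 15) = −3, so P = 148.85 − 3Q.
Supply slope = (89.8 − 68.8)/(36 − 15) = 1, so P = 53.8 + Q.
Competitive equilibrium: 148.85 − 3Q = 53.8 + Q → Q* = 23.7625, P* = 77.5625.
With the tax, the buyer price exceeds the seller price by 28.5: (148.85 − 3Q) − (53.8 + Q) = 28.5 → Q' = 16.6375.
ΔQ = 23.7625 − 16.6375 = 7.125; the wedge equals the tax, 28.5.
Welfare loss = ½ × 7.125 × 28.5 = 101.53.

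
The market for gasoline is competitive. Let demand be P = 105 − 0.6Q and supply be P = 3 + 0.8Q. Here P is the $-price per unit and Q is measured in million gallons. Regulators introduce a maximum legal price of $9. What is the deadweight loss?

$2990.09 million

Competitive equilibrium: 105 − 0.6Q = 3 + 0.8Q → Q* = 72.8571, P* = 61.2857.
At the ceiling P = 9, quantity supplied = (9 − 3)/0.8 = 7.5.
Willingness to pay at Q' = 7.5: 105 − 0.6·7.5 = 100.5.
ΔQ = 72.8571 − 7.5 = 65.3571; wedge = 100.5 − 9 = 91.5.
The triangle = ½ × 65.3571 × 91.5 = $2990.09 million.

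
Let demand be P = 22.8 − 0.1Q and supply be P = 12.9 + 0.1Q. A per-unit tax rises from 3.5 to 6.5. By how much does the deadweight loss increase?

Competitive equilibrium: 22.8 − 0.1Q = 12.9 + 0.1Q → Q* = 49.5, P* = 17.85.
For a per-unit tax t: ΔQ = t/0.2, so DWL = ½·t·(t/0.2) = t²/0.4.
At t = 3.5: DWL = 30.625. At t = 6.5: DWL = 105.625.
Increase = 105.625 − 30.625 = 75.

75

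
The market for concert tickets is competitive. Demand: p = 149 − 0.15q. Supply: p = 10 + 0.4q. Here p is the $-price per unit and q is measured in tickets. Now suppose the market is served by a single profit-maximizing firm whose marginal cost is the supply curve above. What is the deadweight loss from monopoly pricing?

$806.54

Competitive equilibrium: 149 − 0.15q = 10 + 0.4q → q* = 252.7273, p* = 111.0909.
Marginal revenue: MR = 149 − 0.3q. Set MR = MC: 149 − 0.3q = 10 + 0.4q → q_m = 198.5714.
Price p_m = 149 − 0.15·198.5714 = 119.2143; MC(q_m) = 10 + 0.4·198.5714 = 89.4286.
Competitive q* = 252.7273, so Δq = 54.1559; wedge = 119.2143 − 89.4286 = 29.7857.
Welfare loss = ½ × 54.1559 × 29.7857 = $806.54.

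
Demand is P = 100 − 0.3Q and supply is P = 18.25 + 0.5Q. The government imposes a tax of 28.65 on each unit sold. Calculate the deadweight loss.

513.01

Competitive equilibrium: 100 − 0.3Q = 18.25 + 0.5Q → Q* = 102.1875, P* = 69.3438.
With the tax, the buyer price exceeds the seller price by 28.65: (100 − 0.3Q) − (18.25 + 0.5Q) = 28.65 → Q' = 66.375.
ΔQ = 102.1875 − 66.375 = 35.8125; the wedge equals the tax, 28.65.
The triangle = ½ × 35.8125 × 28.65 = 513.01.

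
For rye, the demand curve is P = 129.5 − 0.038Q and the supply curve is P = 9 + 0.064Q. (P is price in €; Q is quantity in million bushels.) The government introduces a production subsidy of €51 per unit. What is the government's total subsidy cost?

€85750 million

Competitive equilibrium: 129.5 − 0.038Q = 9 + 0.064Q → Q* = 1181.3725, P* = 84.6078.
The subsidy lowers effective supply by 51: P = 0.064Q − 42.
New quantity: 129.5 − 0.038Q = 0.064Q − 42 → Q' = 1681.3725.
Total subsidy cost = 51 × 1681.3725 = €85750 million.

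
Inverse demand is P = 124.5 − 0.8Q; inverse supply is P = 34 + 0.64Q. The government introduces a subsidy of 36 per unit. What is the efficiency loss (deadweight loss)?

Competitive equilibrium: 124.5 − 0.8Q = 34 + 0.64Q → Q* = 62.8472, P* = 74.2222.
The subsidy lowers effective supply by 36: P = 0.64Q − 2.
New quantity: 124.5 − 0.8Q = 0.64Q − 2 → Q' = 87.8472.
Overproduction ΔQ = 87.8472 − 62.8472 = 25; wedge = subsidy = 36.
Deadweight loss = ½ × 25 × 36 = 450.

450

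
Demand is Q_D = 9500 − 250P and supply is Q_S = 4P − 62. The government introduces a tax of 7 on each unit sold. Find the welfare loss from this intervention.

In inverse form: demand P = 38 − 0.004Q, supply P = 15.5 + 0.25Q.
Competitive equilibrium: 38 − 0.004Q = 15.5 + 0.25Q → Q* = 88.5827, P* = 37.6457.
With the tax, the buyer price exceeds the seller price by 7: (38 − 0.004Q) − (15.5 + 0.25Q) = 7 → Q' = 61.0236.
ΔQ = 88.5827 − 61.0236 = 27.5591; the wedge equals the tax, 7.
The triangle = ½ × 27.5591 × 7 = 96.46.

96.46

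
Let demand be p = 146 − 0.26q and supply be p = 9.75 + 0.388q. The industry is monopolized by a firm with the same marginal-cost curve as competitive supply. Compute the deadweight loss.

1174.47

Competitive equilibrium: 146 − 0.26q = 9.75 + 0.388q → q* = 210.2623, p* = 91.3318.
Marginal revenue: MR = 146 − 0.52q. Set MR = MC: 146 − 0.52q = 9.75 + 0.388q → q_m = 150.0551.
Price p_m = 146 − 0.26·150.0551 = 106.9857; MC(q_m) = 9.75 + 0.388·150.0551 = 67.9714.
Competitive q* = 210.2623, so Δq = 60.2072; wedge = 106.9857 − 67.9714 = 39.0143.
Deadweight loss = ½ × 60.2072 × 39.0143 = 1174.47.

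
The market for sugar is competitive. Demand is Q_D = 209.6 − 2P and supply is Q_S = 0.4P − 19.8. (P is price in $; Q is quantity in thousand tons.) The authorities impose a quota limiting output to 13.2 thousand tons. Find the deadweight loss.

$41.08 thousand

In inverse form: demand P = 104.8 − 0.5Q, supply P = 49.5 + 2.5Q.
Competitive equilibrium: 104.8 − 0.5Q = 49.5 + 2.5Q → Q* = 18.4333, P* = 95.5833.
At Q = 13.2: demand price = 104.8 − 0.5·13.2 = 98.2; supply price = 49.5 + 2.5·13.2 = 82.5.
ΔQ = 18.4333 − 13.2 = 5.2333; wedge = 98.2 − 82.5 = 15.7.
DWL = ½ × 5.2333 × 15.7 = $41.08 thousand.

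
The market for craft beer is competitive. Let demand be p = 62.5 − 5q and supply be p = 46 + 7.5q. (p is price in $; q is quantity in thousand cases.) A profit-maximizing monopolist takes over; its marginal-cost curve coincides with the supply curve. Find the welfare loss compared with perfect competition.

$0.89 thousand

Competitive equilibrium: 62.5 − 5q = 46 + 7.5q → q* = 1.32, p* = 55.9.
Marginal revenue: MR = 62.5 − 10q. Set MR = MC: 62.5 − 10q = 46 + 7.5q → q_m = 0.9429.
Price p_m = 62.5 − 5·0.9429 = 57.7855; MC(q_m) = 46 + 7.5·0.9429 = 53.0718.
Competitive q* = 1.32, so Δq = 0.3771; wedge = 57.7855 − 53.0718 = 4.7137.
The triangle = ½ × 0.3771 × 4.7137 = $0.89 thousand.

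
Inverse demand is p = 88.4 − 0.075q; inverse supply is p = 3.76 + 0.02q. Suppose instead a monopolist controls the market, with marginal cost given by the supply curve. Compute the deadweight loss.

Competitive equilibrium: 88.4 − 0.075q = 3.76 + 0.02q → q* = 890.9474, p* = 21.5789.
Marginal revenue: MR = 88.4 − 0.15q. Set MR = MC: 88.4 − 0.15q = 3.76 + 0.02q → q_m = 497.8824.
Price p_m = 88.4 − 0.075·497.8824 = 51.0588; MC(q_m) = 3.76 + 0.02·497.8824 = 13.7176.
Competitive q* = 890.9474, so Δq = 393.065; wedge = 51.0588 − 13.7176 = 37.3412.
Deadweight loss = ½ × 393.065 × 37.3412 = 7338.76.

7338.76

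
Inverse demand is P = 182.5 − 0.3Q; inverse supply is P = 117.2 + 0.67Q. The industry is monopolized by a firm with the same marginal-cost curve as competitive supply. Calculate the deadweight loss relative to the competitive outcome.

122.65

Competitive equilibrium: 182.5 − 0.3Q = 117.2 + 0.67Q → Q* = 67.3196, P* = 162.3041.
Marginal revenue: MR = 182.5 − 0.6Q. Set MR = MC: 182.5 − 0.6Q = 117.2 + 0.67Q → Q_m = 51.4173.
Price P_m = 182.5 − 0.3·51.4173 = 167.0748; MC(Q_m) = 117.2 + 0.67·51.4173 = 151.6496.
Competitive Q* = 67.3196, so ΔQ = 15.9023; wedge = 167.0748 − 151.6496 = 15.4252.
The triangle = ½ × 15.9023 × 15.4252 = 122.65.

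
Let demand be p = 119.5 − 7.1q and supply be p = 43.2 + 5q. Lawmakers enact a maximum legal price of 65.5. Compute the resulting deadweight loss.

20.61

Competitive equilibrium: 119.5 − 7.1q = 43.2 + 5q → q* = 6.3058, p* = 74.7289.
At the ceiling p = 65.5, quantity supplied = (65.5 − 43.2)/5 = 4.46.
Willingness to pay at q' = 4.46: 119.5 − 7.1·4.46 = 87.834.
Δq = 6.3058 − 4.46 = 1.8458; wedge = 87.834 − 65.5 = 22.334.
The triangle = ½ × 1.8458 × 22.334 = 20.61.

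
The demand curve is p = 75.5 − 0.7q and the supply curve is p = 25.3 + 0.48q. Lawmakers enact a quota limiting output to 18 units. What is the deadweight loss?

Competitive equilibrium: 75.5 − 0.7q = 25.3 + 0.48q → q* = 42.5424, p* = 45.7203.
At q = 18: demand price = 75.5 − 0.7·18 = 62.9; supply price = 25.3 + 0.48·18 = 33.94.
Δq = 42.5424 − 18 = 24.5424; wedge = 62.9 − 33.94 = 28.96.
DWL = ½ × 24.5424 × 28.96 = 355.37.

355.37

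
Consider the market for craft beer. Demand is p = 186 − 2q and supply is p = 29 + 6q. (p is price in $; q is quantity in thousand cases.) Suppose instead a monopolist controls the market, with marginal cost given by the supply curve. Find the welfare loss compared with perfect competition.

$61.62 thousand

Competitive equilibrium: 186 − 2q = 29 + 6q → q* = 19.625, p* = 146.75.
Marginal revenue: MR = 186 − 4q. Set MR = MC: 186 − 4q = 29 + 6q → q_m = 15.7.
Price p_m = 186 − 2·15.7 = 154.6; MC(q_m) = 29 + 6·15.7 = 123.2.
Competitive q* = 19.625, so Δq = 3.925; wedge = 154.6 − 123.2 = 31.4.
DWL = ½ × 3.925 × 31.4 = $61.62 thousand.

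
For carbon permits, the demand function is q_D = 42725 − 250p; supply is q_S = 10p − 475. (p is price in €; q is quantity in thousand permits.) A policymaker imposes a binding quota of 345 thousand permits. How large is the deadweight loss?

In inverse form: demand p = 170.9 − 0.004q, supply p = 47.5 + 0.1q.
Competitive equilibrium: 170.9 − 0.004q = 47.5 + 0.1q → q* = 1186.5385, p* = 166.1538.
At q = 345: demand price = 170.9 − 0.004·345 = 169.52; supply price = 47.5 + 0.1·345 = 82.
Δq = 1186.5385 − 345 = 841.5385; wedge = 169.52 − 82 = 87.52.
The triangle = ½ × 841.5385 × 87.52 = €36825.72 thousand.

€36825.72 thousand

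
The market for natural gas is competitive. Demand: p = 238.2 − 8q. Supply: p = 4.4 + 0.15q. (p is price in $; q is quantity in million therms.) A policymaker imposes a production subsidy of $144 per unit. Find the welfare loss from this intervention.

Competitive equilibrium: 238.2 − 8q = 4.4 + 0.15q → q* = 28.6871, p* = 8.7031.
The subsidy lowers effective supply by 144: p = 0.15q − 139.6.
New quantity: 238.2 − 8q = 0.15q − 139.6 → q' = 46.3558.
Overproduction Δq = 46.3558 − 28.6871 = 17.6687; wedge = subsidy = 144.
Welfare loss = ½ × 17.6687 × 144 = $1272.15 million.

$1272.15 million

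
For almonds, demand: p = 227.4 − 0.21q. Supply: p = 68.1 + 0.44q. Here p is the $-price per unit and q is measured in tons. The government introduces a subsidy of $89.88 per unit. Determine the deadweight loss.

Competitive equilibrium: 227.4 − 0.21q = 68.1 + 0.44q → q* = 245.0769, p* = 175.9338.
The subsidy lowers effective supply by 89.88: p = 0.44q − 21.78.
New quantity: 227.4 − 0.21q = 0.44q − 21.78 → q' = 383.3538.
Overproduction Δq = 383.3538 − 245.0769 = 138.2769; wedge = subsidy = 89.88.
The triangle = ½ × 138.2769 × 89.88 = $6214.16.

$6214.16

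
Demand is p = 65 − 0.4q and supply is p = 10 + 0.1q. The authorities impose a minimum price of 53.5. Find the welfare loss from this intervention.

Competitive equilibrium: 65 − 0.4q = 10 + 0.1q → q* = 110, p* = 21.
At the floor p = 53.5, quantity demanded = (65 − 53.5)/0.4 = 28.75.
Sellers' marginal cost at q' = 28.75: 10 + 0.1·28.75 = 12.875.
Δq = 110 − 28.75 = 81.25; wedge = 53.5 − 12.875 = 40.625.
Welfare loss = ½ × 81.25 × 40.625 = 1650.39.

1650.39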